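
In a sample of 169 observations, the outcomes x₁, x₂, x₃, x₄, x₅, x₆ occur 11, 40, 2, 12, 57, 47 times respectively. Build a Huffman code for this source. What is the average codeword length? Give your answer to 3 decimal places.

Probabilities are the counts divided by 169.
Repeatedly combine the two least-probable nodes; the expected code length is the sum of the merged weights.
merge 2/169 + 11/169 → 1/13
merge 12/169 + 1/13 → 25/169
merge 25/169 + 40/169 → 5/13
merge 47/169 + 57/169 → 8/13
merge 5/13 + 8/13 → 1
L = 1/13 + 25/169 + 5/13 + 8/13 + 1 = 376/169 ≈ 2.225 bits/symbol.

2.225 bits/symbol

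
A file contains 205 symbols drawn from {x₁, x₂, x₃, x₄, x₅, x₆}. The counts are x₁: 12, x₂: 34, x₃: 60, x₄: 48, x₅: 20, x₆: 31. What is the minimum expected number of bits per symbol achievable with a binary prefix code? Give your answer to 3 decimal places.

Probabilities are the counts divided by 205.
Repeatedly combine the two least-probable nodes; the expected code length is the sum of the merged weights.
merge 12/205 + 4/41 → 32/205
merge 31/205 + 32/205 → 63/205
merge 34/205 + 48/205 → 2/5
merge 12/41 + 63/205 → 3/5
merge 2/5 + 3/5 → 1
L = 32/205 + 63/205 + 2/5 + 3/5 + 1 = 101/41 ≈ 2.463 bits/symbol.

2.463 bits/symbol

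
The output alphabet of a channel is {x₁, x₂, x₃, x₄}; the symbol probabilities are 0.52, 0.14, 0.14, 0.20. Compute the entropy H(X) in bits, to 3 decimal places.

H = −Σ pᵢ log₂ pᵢ.
−0.52·log₂(0.52) = 0.4906
−0.14·log₂(0.14) = 0.3971
−0.14·log₂(0.14) = 0.3971
−0.20·log₂(0.20) = 0.4644
Sum ≈ 1.7492 → 1.749 bits.

1.749 bits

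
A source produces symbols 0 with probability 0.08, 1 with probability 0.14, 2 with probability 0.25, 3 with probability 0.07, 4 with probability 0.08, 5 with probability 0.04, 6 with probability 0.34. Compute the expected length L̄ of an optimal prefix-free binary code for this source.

2.52 bits/symbol

Repeatedly combine the two least-probable nodes; the expected code length is the sum of the merged weights.
merge 1/25 + 7/100 → 11/100
merge 2/25 + 2/25 → 4/25
merge 11/100 + 7/50 → 1/4
merge 4/25 + 1/4 → 41/100
merge 1/4 + 17/50 → 59/100
merge 41/100 + 59/100 → 1
L = 11/100 + 4/25 + 1/4 + 41/100 + 59/100 + 1 = 63/25 = 2.52 bits/symbol.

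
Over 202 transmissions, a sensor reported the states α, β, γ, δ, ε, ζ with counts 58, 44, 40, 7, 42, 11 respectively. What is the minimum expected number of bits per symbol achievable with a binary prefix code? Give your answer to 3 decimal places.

2.376 bits/symbol

Probabilities are the counts divided by 202.
Repeatedly combine the two least-probable nodes; the expected code length is the sum of the merged weights.
merge 7/202 + 11/202 → 9/101
merge 9/101 + 20/101 → 29/101
merge 21/101 + 22/101 → 43/101
merge 29/101 + 29/101 → 58/101
merge 43/101 + 58/101 → 1
L = 9/101 + 29/101 + 43/101 + 58/101 + 1 = 240/101 ≈ 2.376 bits/symbol.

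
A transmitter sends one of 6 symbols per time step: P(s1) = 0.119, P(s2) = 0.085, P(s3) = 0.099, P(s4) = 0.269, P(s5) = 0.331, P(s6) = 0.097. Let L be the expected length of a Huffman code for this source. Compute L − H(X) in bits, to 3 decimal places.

Entropy H = −Σ p log₂ p ≈ 2.3621 bits.
Huffman merges: 17/200+97/1000→91/500; 99/1000+119/1000→109/500; 91/500+109/500→2/5; 269/1000+331/1000→3/5; 2/5+3/5→1. L = 12/5 ≈ 2.4000.
L − H = 2.4000 − 2.3621 = 0.038 bits.

0.038 bits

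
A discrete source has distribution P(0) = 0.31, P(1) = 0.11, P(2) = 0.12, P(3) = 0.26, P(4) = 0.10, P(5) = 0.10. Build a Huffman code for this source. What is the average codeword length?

Repeatedly combine the two least-probable nodes; the expected code length is the sum of the merged weights.
merge 1/10 + 1/10 → 1/5
merge 11/100 + 3/25 → 23/100
merge 1/5 + 23/100 → 43/100
merge 13/50 + 31/100 → 57/100
merge 43/100 + 57/100 → 1
L = 1/5 + 23/100 + 43/100 + 57/100 + 1 = 243/100 = 2.43 bits/symbol.

2.43 bits/symbol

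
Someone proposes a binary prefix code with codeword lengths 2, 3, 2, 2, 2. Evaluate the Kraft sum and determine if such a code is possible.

With common denominator 2^3 = 8: Σ 2^(−ℓᵢ) = 2/8 + 1/8 + 2/8 + 2/8 + 2/8 = 9/8 = 1.125.
Kraft's inequality requires Σ ≤ 1; here Σ = 1.125 > 1, so no such prefix code exists.

1.125; no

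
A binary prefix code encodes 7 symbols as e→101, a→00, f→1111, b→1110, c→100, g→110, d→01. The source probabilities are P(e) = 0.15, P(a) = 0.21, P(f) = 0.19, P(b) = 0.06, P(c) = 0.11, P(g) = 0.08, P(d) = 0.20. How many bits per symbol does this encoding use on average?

2.84 bits/symbol

L̄ = Σ pᵢ·ℓᵢ = 0.15·3 + 0.21·2 + 0.19·4 + 0.06·4 + 0.11·3 + 0.08·3 + 0.20·2 = 2.84 bits/symbol.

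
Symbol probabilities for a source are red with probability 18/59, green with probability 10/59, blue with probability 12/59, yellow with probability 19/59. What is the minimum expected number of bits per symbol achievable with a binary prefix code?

Repeatedly combine the two least-probable nodes; the expected code length is the sum of the merged weights.
merge 10/59 + 12/59 → 22/59
merge 18/59 + 19/59 → 37/59
merge 22/59 + 37/59 → 1
L = 22/59 + 37/59 + 1 = 2 bits/symbol.

2 bits/symbol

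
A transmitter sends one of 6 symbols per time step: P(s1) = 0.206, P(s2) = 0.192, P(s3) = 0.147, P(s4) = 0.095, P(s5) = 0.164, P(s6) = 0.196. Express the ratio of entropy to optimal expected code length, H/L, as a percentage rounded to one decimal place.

97.9%

Entropy H = −Σ p log₂ p ≈ 2.5444 bits.
Huffman merges: 19/200+147/1000→121/500; 41/250+24/125→89/250; 49/250+103/500→201/500; 121/500+89/250→299/500; 201/500+299/500→1. L = 1299/500 ≈ 2.5980.
Efficiency = H/L = 2.5444/2.5980 = 97.9%.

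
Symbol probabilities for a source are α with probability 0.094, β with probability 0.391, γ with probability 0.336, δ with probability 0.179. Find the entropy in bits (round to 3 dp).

1.823 bits

H = −Σ pᵢ log₂ pᵢ.
−0.094·log₂(0.094) = 0.3207
−0.391·log₂(0.391) = 0.5297
−0.336·log₂(0.336) = 0.5287
−0.179·log₂(0.179) = 0.4443
Sum ≈ 1.8233 → 1.823 bits.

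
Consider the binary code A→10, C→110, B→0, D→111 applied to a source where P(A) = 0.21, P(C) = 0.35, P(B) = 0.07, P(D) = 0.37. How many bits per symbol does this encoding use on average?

2.65 bits/symbol

L̄ = Σ pᵢ·ℓᵢ = 0.21·2 + 0.35·3 + 0.07·1 + 0.37·3 = 2.65 bits/symbol.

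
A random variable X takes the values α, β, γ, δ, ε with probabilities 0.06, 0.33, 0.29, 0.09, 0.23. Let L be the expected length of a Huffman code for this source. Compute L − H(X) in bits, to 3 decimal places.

Entropy H = −Σ p log₂ p ≈ 2.0896 bits.
Huffman merges: 3/50+9/100→3/20; 3/20+23/100→19/50; 29/100+33/100→31/50; 19/50+31/50→1. L = 43/20 ≈ 2.1500.
L − H = 2.1500 − 2.0896 = 0.060 bits.

0.060 bits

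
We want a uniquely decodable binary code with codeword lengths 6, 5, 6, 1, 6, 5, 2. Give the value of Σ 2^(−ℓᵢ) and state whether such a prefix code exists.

0.859375; yes

With common denominator 2^6 = 64: Σ 2^(−ℓᵢ) = 1/64 + 2/64 + 1/64 + 32/64 + 1/64 + 2/64 + 16/64 = 55/64 = 0.859375.
Kraft's inequality requires Σ ≤ 1; here Σ = 0.859375 ≤ 1, so such a prefix code exists.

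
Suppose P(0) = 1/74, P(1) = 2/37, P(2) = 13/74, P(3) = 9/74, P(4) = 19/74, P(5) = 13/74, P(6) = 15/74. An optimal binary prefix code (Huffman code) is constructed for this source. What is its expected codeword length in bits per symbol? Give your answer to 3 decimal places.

2.608 bits/symbol

Repeatedly combine the two least-probable nodes; the expected code length is the sum of the merged weights.
merge 1/74 + 2/37 → 5/74
merge 5/74 + 9/74 → 7/37
merge 13/74 + 13/74 → 13/37
merge 7/37 + 15/74 → 29/74
merge 19/74 + 13/37 → 45/74
merge 29/74 + 45/74 → 1
L = 5/74 + 7/37 + 13/37 + 29/74 + 45/74 + 1 = 193/74 ≈ 2.608 bits/symbol.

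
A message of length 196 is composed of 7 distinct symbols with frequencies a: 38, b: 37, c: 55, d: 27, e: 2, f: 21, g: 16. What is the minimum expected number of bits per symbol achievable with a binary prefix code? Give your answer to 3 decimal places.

2.617 bits/symbol

Probabilities are the counts divided by 196.
Repeatedly combine the two least-probable nodes; the expected code length is the sum of the merged weights.
merge 1/98 + 4/49 → 9/98
merge 9/98 + 3/28 → 39/196
merge 27/196 + 37/196 → 16/49
merge 19/98 + 39/196 → 11/28
merge 55/196 + 16/49 → 17/28
merge 11/28 + 17/28 → 1
L = 9/98 + 39/196 + 16/49 + 11/28 + 17/28 + 1 = 513/196 ≈ 2.617 bits/symbol.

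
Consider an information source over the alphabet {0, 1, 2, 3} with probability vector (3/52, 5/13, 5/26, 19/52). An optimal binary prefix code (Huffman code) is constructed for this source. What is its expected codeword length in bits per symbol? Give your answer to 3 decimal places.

Repeatedly combine the two least-probable nodes; the expected code length is the sum of the merged weights.
merge 3/52 + 5/26 → 1/4
merge 1/4 + 19/52 → 8/13
merge 5/13 + 8/13 → 1
L = 1/4 + 8/13 + 1 = 97/52 ≈ 1.865 bits/symbol.

1.865 bits/symbol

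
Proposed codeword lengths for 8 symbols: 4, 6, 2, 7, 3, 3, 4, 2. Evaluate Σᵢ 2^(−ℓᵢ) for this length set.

With common denominator 2^7 = 128: Σ 2^(−ℓᵢ) = 8/128 + 2/128 + 32/128 + 1/128 + 16/128 + 16/128 + 8/128 + 32/128 = 115/128 = 0.8984375.

0.8984375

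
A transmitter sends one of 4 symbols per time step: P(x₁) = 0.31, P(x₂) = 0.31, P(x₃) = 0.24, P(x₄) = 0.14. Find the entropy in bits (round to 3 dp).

H = −Σ pᵢ log₂ pᵢ.
−0.31·log₂(0.31) = 0.5238
−0.31·log₂(0.31) = 0.5238
−0.24·log₂(0.24) = 0.4941
−0.14·log₂(0.14) = 0.3971
Sum ≈ 1.9388 → 1.939 bits.

1.939 bits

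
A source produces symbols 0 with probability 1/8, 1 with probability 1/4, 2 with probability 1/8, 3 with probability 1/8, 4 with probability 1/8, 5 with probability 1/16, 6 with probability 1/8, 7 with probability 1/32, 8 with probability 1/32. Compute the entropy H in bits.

2.9375 bits

Each probability is a power of 1/2, so log₂(1/p) is an integer.
H = Σ p·log₂(1/p) = 1/8·3 + 1/4·2 + 1/8·3 + 1/8·3 + 1/8·3 + 1/16·4 + 1/8·3 + 1/32·5 + 1/32·5 = 2.9375 bits.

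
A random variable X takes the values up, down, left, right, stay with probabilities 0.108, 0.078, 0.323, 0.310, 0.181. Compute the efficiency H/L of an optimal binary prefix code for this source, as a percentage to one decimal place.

Entropy H = −Σ p log₂ p ≈ 2.1306 bits.
Huffman merges: 39/500+27/250→93/500; 181/1000+93/500→367/1000; 31/100+323/1000→633/1000; 367/1000+633/1000→1. L = 1093/500 ≈ 2.1860.
Efficiency = H/L = 2.1306/2.1860 = 97.5%.

97.5%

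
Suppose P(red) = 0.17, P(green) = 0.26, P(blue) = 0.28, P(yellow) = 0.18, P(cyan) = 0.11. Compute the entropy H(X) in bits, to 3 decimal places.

2.250 bits

H = −Σ pᵢ log₂ pᵢ.
−0.17·log₂(0.17) = 0.4346
−0.26·log₂(0.26) = 0.5053
−0.28·log₂(0.28) = 0.5142
−0.18·log₂(0.18) = 0.4453
−0.11·log₂(0.11) = 0.3503
Sum ≈ 2.2497 → 2.250 bits.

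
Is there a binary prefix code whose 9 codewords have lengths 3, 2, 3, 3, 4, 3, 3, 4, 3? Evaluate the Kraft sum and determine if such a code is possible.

With common denominator 2^4 = 16: Σ 2^(−ℓᵢ) = 2/16 + 4/16 + 2/16 + 2/16 + 1/16 + 2/16 + 2/16 + 1/16 + 2/16 = 18/16 = 1.125.
Kraft's inequality requires Σ ≤ 1; here Σ = 1.125 > 1, so no such prefix code exists.

1.125; no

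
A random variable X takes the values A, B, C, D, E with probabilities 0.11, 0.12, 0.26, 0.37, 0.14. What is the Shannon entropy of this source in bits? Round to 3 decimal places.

H = −Σ pᵢ log₂ pᵢ.
−0.11·log₂(0.11) = 0.3503
−0.12·log₂(0.12) = 0.3671
−0.26·log₂(0.26) = 0.5053
−0.37·log₂(0.37) = 0.5307
−0.14·log₂(0.14) = 0.3971
Sum ≈ 2.1505 → 2.150 bits.

2.150 bits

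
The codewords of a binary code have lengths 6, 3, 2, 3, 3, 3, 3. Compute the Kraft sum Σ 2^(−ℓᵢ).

0.890625

With common denominator 2^6 = 64: Σ 2^(−ℓᵢ) = 1/64 + 8/64 + 16/64 + 8/64 + 8/64 + 8/64 + 8/64 = 57/64 = 0.890625.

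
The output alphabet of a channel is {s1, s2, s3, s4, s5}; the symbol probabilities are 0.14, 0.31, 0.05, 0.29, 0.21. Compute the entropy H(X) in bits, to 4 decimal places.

2.1277 bits

H = −Σ pᵢ log₂ pᵢ.
−0.14·log₂(0.14) = 0.3971
−0.31·log₂(0.31) = 0.5238
−0.05·log₂(0.05) = 0.2161
−0.29·log₂(0.29) = 0.5179
−0.21·log₂(0.21) = 0.4728
Sum ≈ 2.1277 → 2.1277 bits.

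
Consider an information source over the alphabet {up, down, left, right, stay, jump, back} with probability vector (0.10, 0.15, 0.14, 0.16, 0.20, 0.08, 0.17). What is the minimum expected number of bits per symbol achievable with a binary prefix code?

2.8 bits/symbol

Repeatedly combine the two least-probable nodes; the expected code length is the sum of the merged weights.
merge 2/25 + 1/10 → 9/50
merge 7/50 + 3/20 → 29/100
merge 4/25 + 17/100 → 33/100
merge 9/50 + 1/5 → 19/50
merge 29/100 + 33/100 → 31/50
merge 19/50 + 31/50 → 1
L = 9/50 + 29/100 + 33/100 + 19/50 + 31/50 + 1 = 14/5 = 2.8 bits/symbol.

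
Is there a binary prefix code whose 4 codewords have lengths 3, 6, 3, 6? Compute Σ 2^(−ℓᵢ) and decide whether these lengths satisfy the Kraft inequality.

With common denominator 2^6 = 64: Σ 2^(−ℓᵢ) = 8/64 + 1/64 + 8/64 + 1/64 = 18/64 = 0.28125.
Kraft's inequality requires Σ ≤ 1; here Σ = 0.28125 ≤ 1, so such a prefix code exists.

0.28125; yes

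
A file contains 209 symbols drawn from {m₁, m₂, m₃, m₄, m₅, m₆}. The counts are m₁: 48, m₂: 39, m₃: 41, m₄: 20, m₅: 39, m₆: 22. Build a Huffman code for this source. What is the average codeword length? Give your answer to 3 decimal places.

2.574 bits/symbol

Probabilities are the counts divided by 209.
Repeatedly combine the two least-probable nodes; the expected code length is the sum of the merged weights.
merge 20/209 + 2/19 → 42/209
merge 39/209 + 39/209 → 78/209
merge 41/209 + 42/209 → 83/209
merge 48/209 + 78/209 → 126/209
merge 83/209 + 126/209 → 1
L = 42/209 + 78/209 + 83/209 + 126/209 + 1 = 538/209 ≈ 2.574 bits/symbol.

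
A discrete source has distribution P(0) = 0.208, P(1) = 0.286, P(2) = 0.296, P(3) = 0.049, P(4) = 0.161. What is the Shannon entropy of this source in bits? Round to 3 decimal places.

H = −Σ pᵢ log₂ pᵢ.
−0.208·log₂(0.208) = 0.4712
−0.286·log₂(0.286) = 0.5165
−0.296·log₂(0.296) = 0.5199
−0.049·log₂(0.049) = 0.2132
−0.161·log₂(0.161) = 0.4242
Sum ≈ 2.1450 → 2.145 bits.

2.145 bits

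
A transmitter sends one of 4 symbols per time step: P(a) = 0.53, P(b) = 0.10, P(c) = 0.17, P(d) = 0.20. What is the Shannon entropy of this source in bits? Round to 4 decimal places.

H = −Σ pᵢ log₂ pᵢ.
−0.53·log₂(0.53) = 0.4854
−0.10·log₂(0.10) = 0.3322
−0.17·log₂(0.17) = 0.4346
−0.20·log₂(0.20) = 0.4644
Sum ≈ 1.7166 → 1.7166 bits.

1.7166 bits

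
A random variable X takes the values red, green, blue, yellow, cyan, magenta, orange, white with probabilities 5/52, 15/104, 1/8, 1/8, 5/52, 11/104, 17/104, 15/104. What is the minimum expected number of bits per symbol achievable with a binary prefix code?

3 bits/symbol

Repeatedly combine the two least-probable nodes; the expected code length is the sum of the merged weights.
merge 5/52 + 5/52 → 5/26
merge 11/104 + 1/8 → 3/13
merge 1/8 + 15/104 → 7/26
merge 15/104 + 17/104 → 4/13
merge 5/26 + 3/13 → 11/26
merge 7/26 + 4/13 → 15/26
merge 11/26 + 15/26 → 1
L = 5/26 + 3/13 + 7/26 + 4/13 + 11/26 + 15/26 + 1 = 3 bits/symbol.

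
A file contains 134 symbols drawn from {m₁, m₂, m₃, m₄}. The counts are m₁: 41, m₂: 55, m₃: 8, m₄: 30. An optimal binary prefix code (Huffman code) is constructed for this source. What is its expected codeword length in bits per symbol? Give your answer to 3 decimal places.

1.873 bits/symbol

Probabilities are the counts divided by 134.
Repeatedly combine the two least-probable nodes; the expected code length is the sum of the merged weights.
merge 4/67 + 15/67 → 19/67
merge 19/67 + 41/134 → 79/134
merge 55/134 + 79/134 → 1
L = 19/67 + 79/134 + 1 = 251/134 ≈ 1.873 bits/symbol.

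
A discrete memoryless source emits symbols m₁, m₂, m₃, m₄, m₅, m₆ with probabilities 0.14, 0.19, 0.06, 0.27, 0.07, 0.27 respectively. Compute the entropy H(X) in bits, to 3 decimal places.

2.384 bits

H = −Σ pᵢ log₂ pᵢ.
−0.14·log₂(0.14) = 0.3971
−0.19·log₂(0.19) = 0.4552
−0.06·log₂(0.06) = 0.2435
−0.27·log₂(0.27) = 0.5100
−0.07·log₂(0.07) = 0.2686
−0.27·log₂(0.27) = 0.5100
Sum ≈ 2.3845 → 2.384 bits.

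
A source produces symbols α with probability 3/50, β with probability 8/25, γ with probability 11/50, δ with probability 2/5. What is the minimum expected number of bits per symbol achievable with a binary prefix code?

Repeatedly combine the two least-probable nodes; the expected code length is the sum of the merged weights.
merge 3/50 + 11/50 → 7/25
merge 7/25 + 8/25 → 3/5
merge 2/5 + 3/5 → 1
L = 7/25 + 3/5 + 1 = 47/25 = 1.88 bits/symbol.

1.88 bits/symbol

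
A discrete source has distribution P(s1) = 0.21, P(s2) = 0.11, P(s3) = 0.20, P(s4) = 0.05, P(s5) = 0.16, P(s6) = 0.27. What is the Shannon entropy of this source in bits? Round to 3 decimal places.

H = −Σ pᵢ log₂ pᵢ.
−0.21·log₂(0.21) = 0.4728
−0.11·log₂(0.11) = 0.3503
−0.20·log₂(0.20) = 0.4644
−0.05·log₂(0.05) = 0.2161
−0.16·log₂(0.16) = 0.4230
−0.27·log₂(0.27) = 0.5100
Sum ≈ 2.4366 → 2.437 bits.

2.437 bits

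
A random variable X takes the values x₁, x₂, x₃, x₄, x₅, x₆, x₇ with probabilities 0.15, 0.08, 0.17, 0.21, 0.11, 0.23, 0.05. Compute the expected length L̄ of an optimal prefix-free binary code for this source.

2.69 bits/symbol

Repeatedly combine the two least-probable nodes; the expected code length is the sum of the merged weights.
merge 1/20 + 2/25 → 13/100
merge 11/100 + 13/100 → 6/25
merge 3/20 + 17/100 → 8/25
merge 21/100 + 23/100 → 11/25
merge 6/25 + 8/25 → 14/25
merge 11/25 + 14/25 → 1
L = 13/100 + 6/25 + 8/25 + 11/25 + 14/25 + 1 = 269/100 = 2.69 bits/symbol.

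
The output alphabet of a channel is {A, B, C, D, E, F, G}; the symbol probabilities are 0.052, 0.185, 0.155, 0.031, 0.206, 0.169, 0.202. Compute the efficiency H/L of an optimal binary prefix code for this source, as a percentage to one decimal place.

Entropy H = −Σ p log₂ p ≈ 2.6136 bits.
Huffman merges: 31/1000+13/250→83/1000; 83/1000+31/200→119/500; 169/1000+37/200→177/500; 101/500+103/500→51/125; 119/500+177/500→74/125; 51/125+74/125→1. L = 107/40 ≈ 2.6750.
Efficiency = H/L = 2.6136/2.6750 = 97.7%.

97.7%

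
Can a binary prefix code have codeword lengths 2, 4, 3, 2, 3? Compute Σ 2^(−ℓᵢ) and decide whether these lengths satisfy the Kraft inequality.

0.8125; yes

With common denominator 2^4 = 16: Σ 2^(−ℓᵢ) = 4/16 + 1/16 + 2/16 + 4/16 + 2/16 = 13/16 = 0.8125.
Kraft's inequality requires Σ ≤ 1; here Σ = 0.8125 ≤ 1, so such a prefix code exists.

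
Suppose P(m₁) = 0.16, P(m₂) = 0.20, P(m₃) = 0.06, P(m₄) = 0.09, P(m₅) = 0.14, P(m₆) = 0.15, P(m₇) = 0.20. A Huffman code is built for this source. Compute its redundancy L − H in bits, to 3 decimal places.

0.034 bits

Entropy H = −Σ p log₂ p ≈ 2.7156 bits.
Huffman merges: 3/50+9/100→3/20; 7/50+3/20→29/100; 3/20+4/25→31/100; 1/5+1/5→2/5; 29/100+31/100→3/5; 2/5+3/5→1. L = 11/4 ≈ 2.7500.
L − H = 2.7500 − 2.7156 = 0.034 bits.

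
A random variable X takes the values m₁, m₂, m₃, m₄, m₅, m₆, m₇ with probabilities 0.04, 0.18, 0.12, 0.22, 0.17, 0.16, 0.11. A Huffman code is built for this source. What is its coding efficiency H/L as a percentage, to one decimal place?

97.7%

Entropy H = −Σ p log₂ p ≈ 2.6866 bits.
Huffman merges: 1/25+11/100→3/20; 3/25+3/20→27/100; 4/25+17/100→33/100; 9/50+11/50→2/5; 27/100+33/100→3/5; 2/5+3/5→1. L = 11/4 ≈ 2.7500.
Efficiency = H/L = 2.6866/2.7500 = 97.7%.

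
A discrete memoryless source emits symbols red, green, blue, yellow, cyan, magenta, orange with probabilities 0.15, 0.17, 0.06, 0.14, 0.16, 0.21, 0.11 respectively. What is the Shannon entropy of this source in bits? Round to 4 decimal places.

H = −Σ pᵢ log₂ pᵢ.
−0.15·log₂(0.15) = 0.4105
−0.17·log₂(0.17) = 0.4346
−0.06·log₂(0.06) = 0.2435
−0.14·log₂(0.14) = 0.3971
−0.16·log₂(0.16) = 0.4230
−0.21·log₂(0.21) = 0.4728
−0.11·log₂(0.11) = 0.3503
Sum ≈ 2.7319 → 2.7319 bits.

2.7319 bits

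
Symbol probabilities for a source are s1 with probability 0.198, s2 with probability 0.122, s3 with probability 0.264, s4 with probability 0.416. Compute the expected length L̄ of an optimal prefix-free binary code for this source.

Repeatedly combine the two least-probable nodes; the expected code length is the sum of the merged weights.
merge 61/500 + 99/500 → 8/25
merge 33/125 + 8/25 → 73/125
merge 52/125 + 73/125 → 1
L = 8/25 + 73/125 + 1 = 238/125 = 1.904 bits/symbol.

1.904 bits/symbol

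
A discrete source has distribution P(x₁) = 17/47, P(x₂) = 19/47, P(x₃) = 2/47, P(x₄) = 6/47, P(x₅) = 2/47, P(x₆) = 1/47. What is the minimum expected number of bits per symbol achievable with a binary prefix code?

Repeatedly combine the two least-probable nodes; the expected code length is the sum of the merged weights.
merge 1/47 + 2/47 → 3/47
merge 2/47 + 3/47 → 5/47
merge 5/47 + 6/47 → 11/47
merge 11/47 + 17/47 → 28/47
merge 19/47 + 28/47 → 1
L = 3/47 + 5/47 + 11/47 + 28/47 + 1 = 2 bits/symbol.

2 bits/symbol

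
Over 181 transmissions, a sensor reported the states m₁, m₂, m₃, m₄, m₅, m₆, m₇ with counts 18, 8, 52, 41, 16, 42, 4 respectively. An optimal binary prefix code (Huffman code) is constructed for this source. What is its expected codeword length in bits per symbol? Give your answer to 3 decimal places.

2.475 bits/symbol

Probabilities are the counts divided by 181.
Repeatedly combine the two least-probable nodes; the expected code length is the sum of the merged weights.
merge 4/181 + 8/181 → 12/181
merge 12/181 + 16/181 → 28/181
merge 18/181 + 28/181 → 46/181
merge 41/181 + 42/181 → 83/181
merge 46/181 + 52/181 → 98/181
merge 83/181 + 98/181 → 1
L = 12/181 + 28/181 + 46/181 + 83/181 + 98/181 + 1 = 448/181 ≈ 2.475 bits/symbol.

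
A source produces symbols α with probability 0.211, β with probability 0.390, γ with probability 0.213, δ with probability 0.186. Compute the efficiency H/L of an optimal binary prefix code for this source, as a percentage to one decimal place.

96.5%

Entropy H = −Σ p log₂ p ≈ 1.9300 bits.
Huffman merges: 93/500+211/1000→397/1000; 213/1000+39/100→603/1000; 397/1000+603/1000→1. L = 2 ≈ 2.0000.
Efficiency = H/L = 1.9300/2.0000 = 96.5%.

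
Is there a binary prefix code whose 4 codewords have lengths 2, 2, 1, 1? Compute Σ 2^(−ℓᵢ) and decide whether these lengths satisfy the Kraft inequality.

With common denominator 2^2 = 4: Σ 2^(−ℓᵢ) = 1/4 + 1/4 + 2/4 + 2/4 = 6/4 = 1.5.
Kraft's inequality requires Σ ≤ 1; here Σ = 1.5 > 1, so no such prefix code exists.

1.5; no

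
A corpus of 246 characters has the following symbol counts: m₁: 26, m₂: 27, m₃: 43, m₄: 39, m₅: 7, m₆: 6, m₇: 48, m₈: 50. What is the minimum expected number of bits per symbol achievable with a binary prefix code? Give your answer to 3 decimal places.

2.813 bits/symbol

Probabilities are the counts divided by 246.
Repeatedly combine the two least-probable nodes; the expected code length is the sum of the merged weights.
merge 1/41 + 7/246 → 13/246
merge 13/246 + 13/123 → 13/82
merge 9/82 + 13/82 → 11/41
merge 13/82 + 43/246 → 1/3
merge 8/41 + 25/123 → 49/123
merge 11/41 + 1/3 → 74/123
merge 49/123 + 74/123 → 1
L = 13/246 + 13/82 + 11/41 + 1/3 + 49/123 + 74/123 + 1 = 346/123 ≈ 2.813 bits/symbol.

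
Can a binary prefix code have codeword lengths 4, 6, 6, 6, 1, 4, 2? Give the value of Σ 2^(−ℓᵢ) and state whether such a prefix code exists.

With common denominator 2^6 = 64: Σ 2^(−ℓᵢ) = 4/64 + 1/64 + 1/64 + 1/64 + 32/64 + 4/64 + 16/64 = 59/64 = 0.921875.
Kraft's inequality requires Σ ≤ 1; here Σ = 0.921875 ≤ 1, so such a prefix code exists.

0.921875; yes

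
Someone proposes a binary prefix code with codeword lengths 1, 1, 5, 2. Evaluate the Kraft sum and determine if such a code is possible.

1.28125; no

With common denominator 2^5 = 32: Σ 2^(−ℓᵢ) = 16/32 + 16/32 + 1/32 + 8/32 = 41/32 = 1.28125.
Kraft's inequality requires Σ ≤ 1; here Σ = 1.28125 > 1, so no such prefix code exists.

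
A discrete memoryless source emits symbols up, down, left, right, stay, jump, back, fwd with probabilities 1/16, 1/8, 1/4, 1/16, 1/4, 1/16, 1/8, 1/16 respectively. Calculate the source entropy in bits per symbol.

Each probability is a power of 1/2, so log₂(1/p) is an integer.
H = Σ p·log₂(1/p) = 1/16·4 + 1/8·3 + 1/4·2 + 1/16·4 + 1/4·2 + 1/16·4 + 1/8·3 + 1/16·4 = 2.75 bits.

2.75 bits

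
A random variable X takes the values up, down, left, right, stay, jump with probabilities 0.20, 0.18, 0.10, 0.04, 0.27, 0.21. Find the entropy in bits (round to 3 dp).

H = −Σ pᵢ log₂ pᵢ.
−0.20·log₂(0.20) = 0.4644
−0.18·log₂(0.18) = 0.4453
−0.10·log₂(0.10) = 0.3322
−0.04·log₂(0.04) = 0.1858
−0.27·log₂(0.27) = 0.5100
−0.21·log₂(0.21) = 0.4728
Sum ≈ 2.4105 → 2.410 bits.

2.410 bits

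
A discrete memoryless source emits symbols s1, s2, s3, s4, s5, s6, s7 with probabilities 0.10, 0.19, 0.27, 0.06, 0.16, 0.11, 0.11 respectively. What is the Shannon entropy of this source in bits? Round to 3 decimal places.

2.665 bits

H = −Σ pᵢ log₂ pᵢ.
−0.10·log₂(0.10) = 0.3322
−0.19·log₂(0.19) = 0.4552
−0.27·log₂(0.27) = 0.5100
−0.06·log₂(0.06) = 0.2435
−0.16·log₂(0.16) = 0.4230
−0.11·log₂(0.11) = 0.3503
−0.11·log₂(0.11) = 0.3503
Sum ≈ 2.6646 → 2.665 bits.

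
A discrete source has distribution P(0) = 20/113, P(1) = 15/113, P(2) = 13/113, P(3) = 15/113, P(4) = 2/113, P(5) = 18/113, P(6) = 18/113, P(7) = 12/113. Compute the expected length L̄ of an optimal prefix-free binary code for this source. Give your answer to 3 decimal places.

2.947 bits/symbol

Repeatedly combine the two least-probable nodes; the expected code length is the sum of the merged weights.
merge 2/113 + 12/113 → 14/113
merge 13/113 + 14/113 → 27/113
merge 15/113 + 15/113 → 30/113
merge 18/113 + 18/113 → 36/113
merge 20/113 + 27/113 → 47/113
merge 30/113 + 36/113 → 66/113
merge 47/113 + 66/113 → 1
L = 14/113 + 27/113 + 30/113 + 36/113 + 47/113 + 66/113 + 1 = 333/113 ≈ 2.947 bits/symbol.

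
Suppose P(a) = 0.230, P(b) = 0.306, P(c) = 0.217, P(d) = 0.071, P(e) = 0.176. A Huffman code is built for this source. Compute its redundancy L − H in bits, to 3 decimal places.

0.046 bits

Entropy H = −Σ p log₂ p ≈ 2.2008 bits.
Huffman merges: 71/1000+22/125→247/1000; 217/1000+23/100→447/1000; 247/1000+153/500→553/1000; 447/1000+553/1000→1. L = 2247/1000 ≈ 2.2470.
L − H = 2.2470 − 2.2008 = 0.046 bits.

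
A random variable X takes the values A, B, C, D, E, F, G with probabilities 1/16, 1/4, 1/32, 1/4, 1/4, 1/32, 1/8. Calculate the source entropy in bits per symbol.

Each probability is a power of 1/2, so log₂(1/p) is an integer.
H = Σ p·log₂(1/p) = 1/16·4 + 1/4·2 + 1/32·5 + 1/4·2 + 1/4·2 + 1/32·5 + 1/8·3 = 2.4375 bits.

2.4375 bits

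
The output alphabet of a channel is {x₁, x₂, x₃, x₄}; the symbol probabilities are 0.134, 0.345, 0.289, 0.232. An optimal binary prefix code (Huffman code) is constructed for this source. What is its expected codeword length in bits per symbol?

2 bits/symbol

Repeatedly combine the two least-probable nodes; the expected code length is the sum of the merged weights.
merge 67/500 + 29/125 → 183/500
merge 289/1000 + 69/200 → 317/500
merge 183/500 + 317/500 → 1
L = 183/500 + 317/500 + 1 = 2 bits/symbol.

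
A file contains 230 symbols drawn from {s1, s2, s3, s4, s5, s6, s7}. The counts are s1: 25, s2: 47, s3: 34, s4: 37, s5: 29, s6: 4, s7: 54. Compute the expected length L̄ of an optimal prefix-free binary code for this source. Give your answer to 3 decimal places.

2.687 bits/symbol

Probabilities are the counts divided by 230.
Repeatedly combine the two least-probable nodes; the expected code length is the sum of the merged weights.
merge 2/115 + 5/46 → 29/230
merge 29/230 + 29/230 → 29/115
merge 17/115 + 37/230 → 71/230
merge 47/230 + 27/115 → 101/230
merge 29/115 + 71/230 → 129/230
merge 101/230 + 129/230 → 1
L = 29/230 + 29/115 + 71/230 + 101/230 + 129/230 + 1 = 309/115 ≈ 2.687 bits/symbol.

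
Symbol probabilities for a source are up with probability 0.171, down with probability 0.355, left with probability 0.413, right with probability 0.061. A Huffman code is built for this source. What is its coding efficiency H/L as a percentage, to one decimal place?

95.6%

Entropy H = −Σ p log₂ p ≈ 1.7391 bits.
Huffman merges: 61/1000+171/1000→29/125; 29/125+71/200→587/1000; 413/1000+587/1000→1. L = 1819/1000 ≈ 1.8190.
Efficiency = H/L = 1.7391/1.8190 = 95.6%.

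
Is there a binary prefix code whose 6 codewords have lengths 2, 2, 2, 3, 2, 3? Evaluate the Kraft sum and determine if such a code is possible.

With common denominator 2^3 = 8: Σ 2^(−ℓᵢ) = 2/8 + 2/8 + 2/8 + 1/8 + 2/8 + 1/8 = 10/8 = 1.25.
Kraft's inequality requires Σ ≤ 1; here Σ = 1.25 > 1, so no such prefix code exists.

1.25; no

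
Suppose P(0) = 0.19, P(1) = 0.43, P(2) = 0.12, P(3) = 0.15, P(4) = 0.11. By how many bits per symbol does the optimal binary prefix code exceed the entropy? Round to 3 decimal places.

Entropy H = −Σ p log₂ p ≈ 2.1067 bits.
Huffman merges: 11/100+3/25→23/100; 3/20+19/100→17/50; 23/100+17/50→57/100; 43/100+57/100→1. L = 107/50 ≈ 2.1400.
L − H = 2.1400 − 2.1067 = 0.033 bits.

0.033 bits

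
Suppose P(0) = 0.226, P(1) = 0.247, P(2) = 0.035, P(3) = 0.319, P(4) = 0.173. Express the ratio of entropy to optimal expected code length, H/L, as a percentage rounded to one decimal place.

Entropy H = −Σ p log₂ p ≈ 2.1162 bits.
Huffman merges: 7/200+173/1000→26/125; 26/125+113/500→217/500; 247/1000+319/1000→283/500; 217/500+283/500→1. L = 276/125 ≈ 2.2080.
Efficiency = H/L = 2.1162/2.2080 = 95.8%.

95.8%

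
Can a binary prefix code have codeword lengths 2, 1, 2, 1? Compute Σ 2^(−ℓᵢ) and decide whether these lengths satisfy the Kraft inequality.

1.5; no

With common denominator 2^2 = 4: Σ 2^(−ℓᵢ) = 1/4 + 2/4 + 1/4 + 2/4 = 6/4 = 1.5.
Kraft's inequality requires Σ ≤ 1; here Σ = 1.5 > 1, so no such prefix code exists.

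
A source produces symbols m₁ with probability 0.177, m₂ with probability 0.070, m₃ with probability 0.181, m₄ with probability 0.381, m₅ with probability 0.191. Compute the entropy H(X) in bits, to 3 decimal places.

H = −Σ pᵢ log₂ pᵢ.
−0.177·log₂(0.177) = 0.4422
−0.070·log₂(0.070) = 0.2686
−0.181·log₂(0.181) = 0.4463
−0.381·log₂(0.381) = 0.5304
−0.191·log₂(0.191) = 0.4562
Sum ≈ 2.1436 → 2.144 bits.

2.144 bits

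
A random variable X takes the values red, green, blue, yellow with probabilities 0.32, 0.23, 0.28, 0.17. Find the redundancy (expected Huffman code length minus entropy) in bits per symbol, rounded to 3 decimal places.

0.037 bits

Entropy H = −Σ p log₂ p ≈ 1.9625 bits.
Huffman merges: 17/100+23/100→2/5; 7/25+8/25→3/5; 2/5+3/5→1. L = 2 ≈ 2.0000.
L − H = 2.0000 − 1.9625 = 0.037 bits.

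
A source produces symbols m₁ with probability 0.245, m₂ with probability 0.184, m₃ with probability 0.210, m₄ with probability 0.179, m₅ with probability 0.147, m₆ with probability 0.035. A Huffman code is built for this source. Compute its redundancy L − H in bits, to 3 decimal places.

0.103 bits

Entropy H = −Σ p log₂ p ≈ 2.4395 bits.
Huffman merges: 7/200+147/1000→91/500; 179/1000+91/500→361/1000; 23/125+21/100→197/500; 49/200+361/1000→303/500; 197/500+303/500→1. L = 2543/1000 ≈ 2.5430.
L − H = 2.5430 − 2.4395 = 0.103 bits.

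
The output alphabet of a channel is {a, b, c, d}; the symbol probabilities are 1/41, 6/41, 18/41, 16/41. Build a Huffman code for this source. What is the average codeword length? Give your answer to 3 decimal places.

Repeatedly combine the two least-probable nodes; the expected code length is the sum of the merged weights.
merge 1/41 + 6/41 → 7/41
merge 7/41 + 16/41 → 23/41
merge 18/41 + 23/41 → 1
L = 7/41 + 23/41 + 1 = 71/41 ≈ 1.732 bits/symbol.

1.732 bits/symbol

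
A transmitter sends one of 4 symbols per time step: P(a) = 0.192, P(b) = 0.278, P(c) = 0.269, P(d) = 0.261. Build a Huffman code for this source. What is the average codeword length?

2 bits/symbol

Repeatedly combine the two least-probable nodes; the expected code length is the sum of the merged weights.
merge 24/125 + 261/1000 → 453/1000
merge 269/1000 + 139/500 → 547/1000
merge 453/1000 + 547/1000 → 1
L = 453/1000 + 547/1000 + 1 = 2 bits/symbol.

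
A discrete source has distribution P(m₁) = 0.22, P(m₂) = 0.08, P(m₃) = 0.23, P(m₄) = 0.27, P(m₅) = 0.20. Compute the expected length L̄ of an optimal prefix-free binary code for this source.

Repeatedly combine the two least-probable nodes; the expected code length is the sum of the merged weights.
merge 2/25 + 1/5 → 7/25
merge 11/50 + 23/100 → 9/20
merge 27/100 + 7/25 → 11/20
merge 9/20 + 11/20 → 1
L = 7/25 + 9/20 + 11/20 + 1 = 57/25 = 2.28 bits/symbol.

2.28 bits/symbol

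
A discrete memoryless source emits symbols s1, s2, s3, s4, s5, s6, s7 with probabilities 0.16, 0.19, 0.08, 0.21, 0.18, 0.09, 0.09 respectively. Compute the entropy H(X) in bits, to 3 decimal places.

H = −Σ pᵢ log₂ pᵢ.
−0.16·log₂(0.16) = 0.4230
−0.19·log₂(0.19) = 0.4552
−0.08·log₂(0.08) = 0.2915
−0.21·log₂(0.21) = 0.4728
−0.18·log₂(0.18) = 0.4453
−0.09·log₂(0.09) = 0.3127
−0.09·log₂(0.09) = 0.3127
Sum ≈ 2.7132 → 2.713 bits.

2.713 bits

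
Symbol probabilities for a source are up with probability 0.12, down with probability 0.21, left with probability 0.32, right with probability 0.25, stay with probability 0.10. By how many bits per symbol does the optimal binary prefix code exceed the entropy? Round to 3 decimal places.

0.022 bits

Entropy H = −Σ p log₂ p ≈ 2.1981 bits.
Huffman merges: 1/10+3/25→11/50; 21/100+11/50→43/100; 1/4+8/25→57/100; 43/100+57/100→1. L = 111/50 ≈ 2.2200.
L − H = 2.2200 − 2.1981 = 0.022 bits.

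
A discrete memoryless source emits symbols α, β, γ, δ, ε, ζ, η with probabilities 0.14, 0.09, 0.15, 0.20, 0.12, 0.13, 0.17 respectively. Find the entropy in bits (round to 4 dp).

2.7690 bits

H = −Σ pᵢ log₂ pᵢ.
−0.14·log₂(0.14) = 0.3971
−0.09·log₂(0.09) = 0.3127
−0.15·log₂(0.15) = 0.4105
−0.20·log₂(0.20) = 0.4644
−0.12·log₂(0.12) = 0.3671
−0.13·log₂(0.13) = 0.3826
−0.17·log₂(0.17) = 0.4346
Sum ≈ 2.7690 → 2.7690 bits.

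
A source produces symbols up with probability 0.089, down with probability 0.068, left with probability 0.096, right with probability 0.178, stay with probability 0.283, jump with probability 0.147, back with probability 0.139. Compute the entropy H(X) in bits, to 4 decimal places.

2.6598 bits

H = −Σ pᵢ log₂ pᵢ.
−0.089·log₂(0.089) = 0.3106
−0.068·log₂(0.068) = 0.2637
−0.096·log₂(0.096) = 0.3246
−0.178·log₂(0.178) = 0.4432
−0.283·log₂(0.283) = 0.5154
−0.147·log₂(0.147) = 0.4066
−0.139·log₂(0.139) = 0.3957
Sum ≈ 2.6598 → 2.6598 bits.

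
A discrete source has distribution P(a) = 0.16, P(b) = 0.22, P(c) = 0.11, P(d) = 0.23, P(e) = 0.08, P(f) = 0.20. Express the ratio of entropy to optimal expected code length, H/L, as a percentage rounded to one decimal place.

Entropy H = −Σ p log₂ p ≈ 2.4974 bits.
Huffman merges: 2/25+11/100→19/100; 4/25+19/100→7/20; 1/5+11/50→21/50; 23/100+7/20→29/50; 21/50+29/50→1. L = 127/50 ≈ 2.5400.
Efficiency = H/L = 2.4974/2.5400 = 98.3%.

98.3%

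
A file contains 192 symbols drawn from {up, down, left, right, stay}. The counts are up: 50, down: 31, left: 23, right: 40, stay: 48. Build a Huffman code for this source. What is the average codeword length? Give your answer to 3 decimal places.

2.281 bits/symbol

Probabilities are the counts divided by 192.
Repeatedly combine the two least-probable nodes; the expected code length is the sum of the merged weights.
merge 23/192 + 31/192 → 9/32
merge 5/24 + 1/4 → 11/24
merge 25/96 + 9/32 → 13/24
merge 11/24 + 13/24 → 1
L = 9/32 + 11/24 + 13/24 + 1 = 73/32 ≈ 2.281 bits/symbol.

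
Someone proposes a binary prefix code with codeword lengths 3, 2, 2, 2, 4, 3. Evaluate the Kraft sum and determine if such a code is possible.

With common denominator 2^4 = 16: Σ 2^(−ℓᵢ) = 2/16 + 4/16 + 4/16 + 4/16 + 1/16 + 2/16 = 17/16 = 1.0625.
Kraft's inequality requires Σ ≤ 1; here Σ = 1.0625 > 1, so no such prefix code exists.

1.0625; no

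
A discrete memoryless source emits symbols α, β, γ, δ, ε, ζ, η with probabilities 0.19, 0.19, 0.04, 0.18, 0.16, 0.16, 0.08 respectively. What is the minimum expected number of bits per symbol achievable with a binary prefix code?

2.74 bits/symbol

Repeatedly combine the two least-probable nodes; the expected code length is the sum of the merged weights.
merge 1/25 + 2/25 → 3/25
merge 3/25 + 4/25 → 7/25
merge 4/25 + 9/50 → 17/50
merge 19/100 + 19/100 → 19/50
merge 7/25 + 17/50 → 31/50
merge 19/50 + 31/50 → 1
L = 3/25 + 7/25 + 17/50 + 19/50 + 31/50 + 1 = 137/50 = 2.74 bits/symbol.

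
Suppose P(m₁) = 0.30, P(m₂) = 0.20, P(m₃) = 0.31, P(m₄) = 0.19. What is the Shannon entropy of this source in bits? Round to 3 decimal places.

H = −Σ pᵢ log₂ pᵢ.
−0.30·log₂(0.30) = 0.5211
−0.20·log₂(0.20) = 0.4644
−0.31·log₂(0.31) = 0.5238
−0.19·log₂(0.19) = 0.4552
Sum ≈ 1.9645 → 1.964 bits.

1.964 bits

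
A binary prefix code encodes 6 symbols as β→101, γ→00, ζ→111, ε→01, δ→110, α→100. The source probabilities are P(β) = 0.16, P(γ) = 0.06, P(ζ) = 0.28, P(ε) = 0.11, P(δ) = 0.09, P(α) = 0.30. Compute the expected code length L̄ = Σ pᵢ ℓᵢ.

2.83 bits/symbol

L̄ = Σ pᵢ·ℓᵢ = 0.16·3 + 0.06·2 + 0.28·3 + 0.11·2 + 0.09·3 + 0.30·3 = 2.83 bits/symbol.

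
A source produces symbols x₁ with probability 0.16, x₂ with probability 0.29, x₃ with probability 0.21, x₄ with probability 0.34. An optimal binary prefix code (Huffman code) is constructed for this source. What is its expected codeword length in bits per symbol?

2 bits/symbol

Repeatedly combine the two least-probable nodes; the expected code length is the sum of the merged weights.
merge 4/25 + 21/100 → 37/100
merge 29/100 + 17/50 → 63/100
merge 37/100 + 63/100 → 1
L = 37/100 + 63/100 + 1 = 2 bits/symbol.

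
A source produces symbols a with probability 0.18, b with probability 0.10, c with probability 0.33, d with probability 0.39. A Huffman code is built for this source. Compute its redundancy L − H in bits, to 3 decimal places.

Entropy H = −Σ p log₂ p ≈ 1.8351 bits.
Huffman merges: 1/10+9/50→7/25; 7/25+33/100→61/100; 39/100+61/100→1. L = 189/100 ≈ 1.8900.
L − H = 1.8900 − 1.8351 = 0.055 bits.

0.055 bits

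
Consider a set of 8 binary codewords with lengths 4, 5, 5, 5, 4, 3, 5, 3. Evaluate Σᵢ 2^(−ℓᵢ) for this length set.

0.5

With common denominator 2^5 = 32: Σ 2^(−ℓᵢ) = 2/32 + 1/32 + 1/32 + 1/32 + 2/32 + 4/32 + 1/32 + 4/32 = 16/32 = 0.5.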